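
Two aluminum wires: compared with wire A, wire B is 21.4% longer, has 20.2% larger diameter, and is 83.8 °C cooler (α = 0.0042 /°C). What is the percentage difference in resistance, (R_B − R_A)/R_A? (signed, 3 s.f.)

R ∝ ρL/d² with ρ ∝ (1+αΔT), so R_B/R_A = (1 + 21.4/100) × (1 + 20.2/100)⁻² × (1 − 0.0042×83.8)
= 1.214 × 0.6921 × 0.648 = 0.5445
(R_B − R_A)/R_A = 0.5445 − 1 = -45.5%

-45.5%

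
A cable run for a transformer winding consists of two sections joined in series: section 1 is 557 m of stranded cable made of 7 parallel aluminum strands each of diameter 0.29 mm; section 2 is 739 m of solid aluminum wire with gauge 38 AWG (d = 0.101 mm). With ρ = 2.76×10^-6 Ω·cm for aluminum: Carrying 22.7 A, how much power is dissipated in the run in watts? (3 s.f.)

1.33×10^6 W

ρ = 2.76×10^-6 Ω·cm = 2.76×10^-8 Ω·m
Section 1: A_strand = π(1.4500e-04)² = 6.605e-08 m²; R₁ = ρL/(N·A_s) = (2.76×10^-8)(557)/(7×6.605e-08) = 33.25 Ω
Section 2: A = π(0.101/2 mm)² = π(5.0500e-05 m)² = 8.012e-09 m²
R₂ = (2.76×10^-8)(739)/(8.012e-09) = 2546 Ω
R = R₁ + R₂ = 2579 Ω
P = I²R = (22.7)² × 2579 = 1.33×10^6 W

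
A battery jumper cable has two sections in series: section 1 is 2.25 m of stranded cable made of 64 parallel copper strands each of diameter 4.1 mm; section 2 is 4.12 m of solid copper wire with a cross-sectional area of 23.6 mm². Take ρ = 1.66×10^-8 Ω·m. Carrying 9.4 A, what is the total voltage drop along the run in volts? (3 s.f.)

0.0277 V

Section 1: A_strand = π(2.0500e-03)² = 1.320e-05 m²; R₁ = ρL/(N·A_s) = (1.66×10^-8)(2.25)/(64×1.320e-05) = 4.420×10^-5 Ω
Section 2: A = 23.6 mm² = 2.360e-05 m²
R₂ = (1.66×10^-8)(4.12)/(2.360e-05) = 0.002898 Ω
R = R₁ + R₂ = 0.002942 Ω
V = IR = 9.4 × 0.002942 = 0.0277 V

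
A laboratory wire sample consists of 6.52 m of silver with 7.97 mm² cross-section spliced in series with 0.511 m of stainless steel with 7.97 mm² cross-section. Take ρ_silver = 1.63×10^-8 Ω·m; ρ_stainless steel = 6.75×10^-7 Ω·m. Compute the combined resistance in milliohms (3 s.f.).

56.6 mΩ

Segment 1: A = 7.97 mm² = 7.970e-06 m²
R₁ = ρL/A = (1.63×10^-8)(6.52)/(7.970e-06) = 0.01333 Ω
R₂ = (6.75×10^-7)(0.511)/(7.970e-06) = 0.04328 Ω
R = R₁ + R₂ = 56.6 mΩ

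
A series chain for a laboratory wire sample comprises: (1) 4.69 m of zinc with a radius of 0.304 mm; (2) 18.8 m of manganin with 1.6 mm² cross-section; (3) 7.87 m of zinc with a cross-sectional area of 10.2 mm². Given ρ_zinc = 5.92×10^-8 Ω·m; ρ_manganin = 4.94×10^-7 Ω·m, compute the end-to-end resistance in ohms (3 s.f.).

Seg 1: A = πr² = π(3.0400e-04 m)² = 2.903e-07 m²
R_1 = (5.92×10^-8)(4.69)/(2.903e-07) = 0.9563 Ω
Seg 2: A = 1.6 mm² = 1.600e-06 m²
R_2 = (4.94×10^-7)(18.8)/(1.600e-06) = 5.804 Ω
Seg 3: A = 10.2 mm² = 1.020e-05 m²
R_3 = (5.92×10^-8)(7.87)/(1.020e-05) = 0.04568 Ω
R_total = R_1 + R_2 + R_3 = 6.81 Ω

6.81 Ω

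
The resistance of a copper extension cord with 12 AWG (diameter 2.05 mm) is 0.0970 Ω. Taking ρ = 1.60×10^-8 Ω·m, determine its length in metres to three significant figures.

20.0 m

A = π(2.05/2 mm)² = π(1.0250e-03 m)² = 3.301e-06 m²
L = RA/ρ = (0.097)(3.301e-06)/(1.60×10^-8) = 20.0 m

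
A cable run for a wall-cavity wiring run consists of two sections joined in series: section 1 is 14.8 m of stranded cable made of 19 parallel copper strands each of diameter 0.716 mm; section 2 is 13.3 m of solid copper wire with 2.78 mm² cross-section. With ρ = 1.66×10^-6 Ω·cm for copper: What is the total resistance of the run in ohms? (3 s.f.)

ρ = 1.66×10^-6 Ω·cm = 1.66×10^-8 Ω·m
Section 1: A_strand = π(3.5800e-04)² = 4.026e-07 m²; R₁ = ρL/(N·A_s) = (1.66×10^-8)(14.8)/(19×4.026e-07) = 0.03211 Ω
Section 2: A = 2.78 mm² = 2.780e-06 m²
R₂ = (1.66×10^-8)(13.3)/(2.780e-06) = 0.07942 Ω
R = R₁ + R₂ = 0.112 Ω

0.112 Ω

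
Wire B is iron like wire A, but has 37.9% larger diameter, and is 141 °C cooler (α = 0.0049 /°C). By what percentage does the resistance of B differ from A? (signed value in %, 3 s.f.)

-83.7%

R ∝ ρL/d² with ρ ∝ (1+αΔT), so R_B/R_A = (1 + 37.9/100)⁻² × (1 − 0.0049×141)
= 0.5259 × 0.3091 = 0.1625
(R_B − R_A)/R_A = 0.1625 − 1 = -83.7%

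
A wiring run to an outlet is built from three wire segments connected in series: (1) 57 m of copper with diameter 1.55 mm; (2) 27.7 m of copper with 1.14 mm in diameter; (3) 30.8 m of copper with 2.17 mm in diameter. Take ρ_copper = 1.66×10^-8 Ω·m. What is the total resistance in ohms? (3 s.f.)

1.09 Ω

Seg 1: A = π(d/2)² = π(7.7500e-04 m)² = 1.887e-06 m²
R_1 = (1.66×10^-8)(57)/(1.887e-06) = 0.5015 Ω
Seg 2: A = π(d/2)² = π(5.7000e-04 m)² = 1.021e-06 m²
R_2 = (1.66×10^-8)(27.7)/(1.021e-06) = 0.4505 Ω
Seg 3: A = π(d/2)² = π(1.0850e-03 m)² = 3.698e-06 m²
R_3 = (1.66×10^-8)(30.8)/(3.698e-06) = 0.1382 Ω
R_total = R_1 + R_2 + R_3 = 1.09 Ω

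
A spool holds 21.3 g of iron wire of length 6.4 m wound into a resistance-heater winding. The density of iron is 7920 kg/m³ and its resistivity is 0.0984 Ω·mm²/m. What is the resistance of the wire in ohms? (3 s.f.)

1.50 Ω

ρ = 0.0984 Ω·mm²/m = 9.84×10^-8 Ω·m
A = m/(density·L) = 0.0213/(7920×6.4) = 4.2022e-07 m²
R = ρL/A = (9.84×10^-8)(6.4)/(4.2022e-07) = 1.50 Ω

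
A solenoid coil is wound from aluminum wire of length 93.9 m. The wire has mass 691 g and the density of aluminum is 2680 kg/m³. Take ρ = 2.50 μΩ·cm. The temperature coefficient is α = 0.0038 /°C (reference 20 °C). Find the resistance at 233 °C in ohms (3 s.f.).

ρ = 2.50 μΩ·cm = 2.50×10^-8 Ω·m
A = m/(density·L) = 0.691/(2680×93.9) = 2.7459e-06 m²
R = ρL/A = (2.50×10^-8)(93.9)/(2.7459e-06) = 0.8549 Ω
R(233 °C) = 0.8549 × (1 + 0.0038×213) = 1.55 Ω

1.55 Ω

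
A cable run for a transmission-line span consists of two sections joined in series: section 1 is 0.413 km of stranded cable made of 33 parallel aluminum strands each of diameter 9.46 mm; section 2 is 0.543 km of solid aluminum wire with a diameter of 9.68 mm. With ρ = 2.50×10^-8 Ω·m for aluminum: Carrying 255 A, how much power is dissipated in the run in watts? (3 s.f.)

12300 W

Section 1: A_strand = π(4.7300e-03)² = 7.029e-05 m²; R₁ = ρL/(N·A_s) = (2.50×10^-8)(413)/(33×7.029e-05) = 0.004451 Ω
Section 2: A = π(d/2)² = π(4.8400e-03 m)² = 7.359e-05 m²
R₂ = (2.50×10^-8)(543)/(7.359e-05) = 0.1845 Ω
R = R₁ + R₂ = 0.1889 Ω
P = I²R = (255)² × 0.1889 = 12300 W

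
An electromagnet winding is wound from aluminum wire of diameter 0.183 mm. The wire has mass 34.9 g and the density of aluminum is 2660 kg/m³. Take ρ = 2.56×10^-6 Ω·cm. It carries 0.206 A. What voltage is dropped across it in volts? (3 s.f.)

ρ = 2.56×10^-6 Ω·cm = 2.56×10^-8 Ω·m
A = π(d/2)² = π(9.1500e-05 m)² = 2.6302e-08 m²
L = m/(density·A) = 0.0349/(2660×2.6302e-08) = 498.8 m
R = ρL/A = (2.56×10^-8)(498.8)/(2.6302e-08) = 485.5 Ω
V = IR = 0.206 × 485.5 = 100 V

100 V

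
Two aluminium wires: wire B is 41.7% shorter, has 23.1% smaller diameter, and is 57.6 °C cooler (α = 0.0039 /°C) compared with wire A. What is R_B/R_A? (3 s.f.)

0.764

R ∝ ρL/d² with ρ ∝ (1+αΔT), so R_B/R_A = (1 − 41.7/100) × (1 − 23.1/100)⁻² × (1 − 0.0039×57.6)
= 0.583 × 1.691 × 0.7754 = 0.764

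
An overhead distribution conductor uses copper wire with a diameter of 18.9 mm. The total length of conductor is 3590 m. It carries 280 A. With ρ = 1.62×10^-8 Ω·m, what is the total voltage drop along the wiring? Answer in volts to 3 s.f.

58.0 V

A = π(d/2)² = π(9.4500e-03 m)² = 2.806e-04 m²
R = ρL/A = (1.62×10^-8)(3590)/(2.806e-04) = 0.2073 Ω
V = IR = 280 × 0.2073 = 58.0 V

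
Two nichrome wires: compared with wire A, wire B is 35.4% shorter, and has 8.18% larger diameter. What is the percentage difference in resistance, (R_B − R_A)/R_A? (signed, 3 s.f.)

R ∝ L/d², so R_B/R_A = (1 − 35.4/100) × (1 + 8.18/100)⁻²
= 0.646 × 0.8545 = 0.552
(R_B − R_A)/R_A = 0.552 − 1 = -44.8%

-44.8%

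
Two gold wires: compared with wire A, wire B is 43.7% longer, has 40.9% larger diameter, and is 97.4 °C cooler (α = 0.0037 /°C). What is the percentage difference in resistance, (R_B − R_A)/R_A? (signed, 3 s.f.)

-53.7%

R ∝ ρL/d² with ρ ∝ (1+αΔT), so R_B/R_A = (1 + 43.7/100) × (1 + 40.9/100)⁻² × (1 − 0.0037×97.4)
= 1.437 × 0.5037 × 0.6396 = 0.463
(R_B − R_A)/R_A = 0.463 − 1 = -53.7%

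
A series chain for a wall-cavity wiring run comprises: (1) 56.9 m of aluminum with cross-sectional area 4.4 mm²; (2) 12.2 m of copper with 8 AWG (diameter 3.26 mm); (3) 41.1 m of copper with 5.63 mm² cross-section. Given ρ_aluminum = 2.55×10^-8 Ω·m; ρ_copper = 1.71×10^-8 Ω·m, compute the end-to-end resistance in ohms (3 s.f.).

Seg 1: A = 4.4 mm² = 4.400e-06 m²
R_1 = (2.55×10^-8)(56.9)/(4.400e-06) = 0.3298 Ω
Seg 2: A = π(3.26/2 mm)² = π(1.6300e-03 m)² = 8.347e-06 m²
R_2 = (1.71×10^-8)(12.2)/(8.347e-06) = 0.02499 Ω
Seg 3: A = 5.63 mm² = 5.630e-06 m²
R_3 = (1.71×10^-8)(41.1)/(5.630e-06) = 0.1248 Ω
R_total = R_1 + R_2 + R_3 = 0.480 Ω

0.480 Ω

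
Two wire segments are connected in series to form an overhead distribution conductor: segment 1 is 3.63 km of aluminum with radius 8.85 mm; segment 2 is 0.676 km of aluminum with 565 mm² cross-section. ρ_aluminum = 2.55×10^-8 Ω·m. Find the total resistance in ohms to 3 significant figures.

Segment 1: A = πr² = π(8.8500e-03 m)² = 2.461e-04 m²
R₁ = ρL/A = (2.55×10^-8)(3630)/(2.461e-04) = 0.3762 Ω
Segment 2: A = 565 mm² = 5.650e-04 m²
R₂ = (2.55×10^-8)(676)/(5.650e-04) = 0.03051 Ω
R = R₁ + R₂ = 0.407 Ω

0.407 Ω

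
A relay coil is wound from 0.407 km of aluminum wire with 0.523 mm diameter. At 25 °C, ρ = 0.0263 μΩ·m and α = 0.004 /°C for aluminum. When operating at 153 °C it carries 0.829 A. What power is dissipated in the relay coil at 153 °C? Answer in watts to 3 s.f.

ρ = 0.0263 μΩ·m = 2.63×10^-8 Ω·m
A = π(d/2)² = π(2.6150e-04 m)² = 2.148e-07 m²
R₍25₎ = ρL/A = (2.63×10^-8)(407)/(2.148e-07) = 49.83 Ω
R₍153₎ = R₍25₎(1 + αΔT) = 49.83 × (1 + 0.004×128) = 75.34 Ω
P = I²R = (0.829)² × 75.34 = 51.8 W

51.8 W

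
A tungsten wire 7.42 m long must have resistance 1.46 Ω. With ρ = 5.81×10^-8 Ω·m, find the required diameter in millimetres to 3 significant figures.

A = ρL/R = (5.81×10^-8)(7.42)/(1.46) = 2.953e-07 m²
d = 2√(A/π) = 6.132e-04 m = 0.613 mm

0.613 mm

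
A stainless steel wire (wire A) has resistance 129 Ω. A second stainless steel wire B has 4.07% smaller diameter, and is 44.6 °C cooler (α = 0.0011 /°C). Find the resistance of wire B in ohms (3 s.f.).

R ∝ ρL/d² with ρ ∝ (1+αΔT), so R_B/R_A = (1 − 4.07/100)⁻² × (1 − 0.0011×44.6)
= 1.087 × 0.9509 = 1.033
R_B = 1.033 × 129 = 133 Ω

133 Ω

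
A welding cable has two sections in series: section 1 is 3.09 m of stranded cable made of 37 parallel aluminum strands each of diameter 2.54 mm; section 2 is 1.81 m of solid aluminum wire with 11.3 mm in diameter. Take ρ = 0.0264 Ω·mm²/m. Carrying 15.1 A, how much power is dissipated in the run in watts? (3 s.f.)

ρ = 0.0264 Ω·mm²/m = 2.64×10^-8 Ω·m
Section 1: A_strand = π(1.2700e-03)² = 5.067e-06 m²; R₁ = ρL/(N·A_s) = (2.64×10^-8)(3.09)/(37×5.067e-06) = 4.351×10^-4 Ω
Section 2: A = π(d/2)² = π(5.6500e-03 m)² = 1.003e-04 m²
R₂ = (2.64×10^-8)(1.81)/(1.003e-04) = 4.765×10^-4 Ω
R = R₁ + R₂ = 9.116×10^-4 Ω
P = I²R = (15.1)² × 9.116×10^-4 = 0.208 W

0.208 W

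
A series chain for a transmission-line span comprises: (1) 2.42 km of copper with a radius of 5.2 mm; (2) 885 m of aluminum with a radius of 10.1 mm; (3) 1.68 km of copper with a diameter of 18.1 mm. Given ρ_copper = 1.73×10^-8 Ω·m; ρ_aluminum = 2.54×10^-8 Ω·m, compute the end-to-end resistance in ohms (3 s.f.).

0.676 Ω

Seg 1: A = πr² = π(5.2000e-03 m)² = 8.495e-05 m²
R_1 = (1.73×10^-8)(2420)/(8.495e-05) = 0.4928 Ω
Seg 2: A = πr² = π(1.0100e-02 m)² = 3.205e-04 m²
R_2 = (2.54×10^-8)(885)/(3.205e-04) = 0.07014 Ω
Seg 3: A = π(d/2)² = π(9.0500e-03 m)² = 2.573e-04 m²
R_3 = (1.73×10^-8)(1680)/(2.573e-04) = 0.113 Ω
R_total = R_1 + R_2 + R_3 = 0.676 Ω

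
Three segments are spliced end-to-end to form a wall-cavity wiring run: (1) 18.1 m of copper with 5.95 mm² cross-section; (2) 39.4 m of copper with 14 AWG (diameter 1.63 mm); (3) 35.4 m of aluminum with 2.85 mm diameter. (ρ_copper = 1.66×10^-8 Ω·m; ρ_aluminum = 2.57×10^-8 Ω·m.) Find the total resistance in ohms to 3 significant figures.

0.507 Ω

Seg 1: A = 5.95 mm² = 5.950e-06 m²
R_1 = (1.66×10^-8)(18.1)/(5.950e-06) = 0.0505 Ω
Seg 2: A = π(1.63/2 mm)² = π(8.1500e-04 m)² = 2.087e-06 m²
R_2 = (1.66×10^-8)(39.4)/(2.087e-06) = 0.3134 Ω
Seg 3: A = π(d/2)² = π(1.4250e-03 m)² = 6.379e-06 m²
R_3 = (2.57×10^-8)(35.4)/(6.379e-06) = 0.1426 Ω
R_total = R_1 + R_2 + R_3 = 0.507 Ω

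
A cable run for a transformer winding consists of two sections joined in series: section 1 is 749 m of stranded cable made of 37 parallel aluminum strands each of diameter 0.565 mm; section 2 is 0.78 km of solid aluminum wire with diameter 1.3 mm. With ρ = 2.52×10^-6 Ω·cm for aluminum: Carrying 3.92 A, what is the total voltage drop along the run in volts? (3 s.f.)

66.0 V

ρ = 2.52×10^-6 Ω·cm = 2.52×10^-8 Ω·m
Section 1: A_strand = π(2.8250e-04)² = 2.507e-07 m²; R₁ = ρL/(N·A_s) = (2.52×10^-8)(749)/(37×2.507e-07) = 2.035 Ω
Section 2: A = π(d/2)² = π(6.5000e-04 m)² = 1.327e-06 m²
R₂ = (2.52×10^-8)(780)/(1.327e-06) = 14.81 Ω
R = R₁ + R₂ = 16.84 Ω
V = IR = 3.92 × 16.84 = 66.0 V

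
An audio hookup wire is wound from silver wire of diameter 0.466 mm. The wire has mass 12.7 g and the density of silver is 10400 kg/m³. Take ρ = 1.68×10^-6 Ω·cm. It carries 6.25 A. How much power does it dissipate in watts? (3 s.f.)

27.5 W

ρ = 1.68×10^-6 Ω·cm = 1.68×10^-8 Ω·m
A = π(d/2)² = π(2.3300e-04 m)² = 1.7055e-07 m²
L = m/(density·A) = 0.0127/(10400×1.7055e-07) = 7.16 m
R = ρL/A = (1.68×10^-8)(7.16)/(1.7055e-07) = 0.7053 Ω
P = I²R = (6.25)² × 0.7053 = 27.5 W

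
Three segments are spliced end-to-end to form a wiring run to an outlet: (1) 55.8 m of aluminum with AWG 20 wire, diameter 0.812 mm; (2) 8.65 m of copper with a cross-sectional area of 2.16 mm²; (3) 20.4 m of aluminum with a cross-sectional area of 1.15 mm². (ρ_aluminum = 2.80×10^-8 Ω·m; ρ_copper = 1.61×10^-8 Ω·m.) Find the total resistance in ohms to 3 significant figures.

3.58 Ω

Seg 1: A = π(0.812/2 mm)² = π(4.0600e-04 m)² = 5.178e-07 m²
R_1 = (2.80×10^-8)(55.8)/(5.178e-07) = 3.017 Ω
Seg 2: A = 2.16 mm² = 2.160e-06 m²
R_2 = (1.61×10^-8)(8.65)/(2.160e-06) = 0.06447 Ω
Seg 3: A = 1.15 mm² = 1.150e-06 m²
R_3 = (2.80×10^-8)(20.4)/(1.150e-06) = 0.4967 Ω
R_total = R_1 + R_2 + R_3 = 3.58 Ω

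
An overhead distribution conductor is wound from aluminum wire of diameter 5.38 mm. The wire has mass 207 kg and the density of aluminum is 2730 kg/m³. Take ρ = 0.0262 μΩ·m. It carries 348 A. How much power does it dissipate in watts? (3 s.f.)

4.66×10^5 W

ρ = 0.0262 μΩ·m = 2.62×10^-8 Ω·m
A = π(d/2)² = π(2.6900e-03 m)² = 2.2733e-05 m²
L = m/(density·A) = 207/(2730×2.2733e-05) = 3335 m
R = ρL/A = (2.62×10^-8)(3335)/(2.2733e-05) = 3.844 Ω
P = I²R = (348)² × 3.844 = 4.66×10^5 W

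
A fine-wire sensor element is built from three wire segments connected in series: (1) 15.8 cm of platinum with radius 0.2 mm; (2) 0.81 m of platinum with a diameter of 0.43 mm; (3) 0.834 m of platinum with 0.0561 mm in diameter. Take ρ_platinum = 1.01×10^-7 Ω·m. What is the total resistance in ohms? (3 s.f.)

34.8 Ω

Seg 1: A = πr² = π(2.0000e-04 m)² = 1.257e-07 m²
R_1 = (1.01×10^-7)(0.158)/(1.257e-07) = 0.127 Ω
Seg 2: A = π(d/2)² = π(2.1500e-04 m)² = 1.452e-07 m²
R_2 = (1.01×10^-7)(0.81)/(1.452e-07) = 0.5634 Ω
Seg 3: A = π(d/2)² = π(2.8050e-05 m)² = 2.472e-09 m²
R_3 = (1.01×10^-7)(0.834)/(2.472e-09) = 34.08 Ω
R_total = R_1 + R_2 + R_3 = 34.8 Ω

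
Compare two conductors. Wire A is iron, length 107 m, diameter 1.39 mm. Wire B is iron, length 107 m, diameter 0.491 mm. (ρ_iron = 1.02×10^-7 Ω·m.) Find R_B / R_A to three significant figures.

8.01

R ∝ ρL/d², so R_B/R_A = (d_A/d_B)²
= (1.39/0.491)² = 8.01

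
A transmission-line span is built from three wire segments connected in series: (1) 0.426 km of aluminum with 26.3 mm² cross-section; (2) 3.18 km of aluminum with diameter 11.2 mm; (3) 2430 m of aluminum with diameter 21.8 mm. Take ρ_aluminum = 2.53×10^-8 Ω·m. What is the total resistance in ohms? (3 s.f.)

1.39 Ω

Seg 1: A = 26.3 mm² = 2.630e-05 m²
R_1 = (2.53×10^-8)(426)/(2.630e-05) = 0.4098 Ω
Seg 2: A = π(d/2)² = π(5.6000e-03 m)² = 9.852e-05 m²
R_2 = (2.53×10^-8)(3180)/(9.852e-05) = 0.8166 Ω
Seg 3: A = π(d/2)² = π(1.0900e-02 m)² = 3.733e-04 m²
R_3 = (2.53×10^-8)(2430)/(3.733e-04) = 0.1647 Ω
R_total = R_1 + R_2 + R_3 = 1.39 Ω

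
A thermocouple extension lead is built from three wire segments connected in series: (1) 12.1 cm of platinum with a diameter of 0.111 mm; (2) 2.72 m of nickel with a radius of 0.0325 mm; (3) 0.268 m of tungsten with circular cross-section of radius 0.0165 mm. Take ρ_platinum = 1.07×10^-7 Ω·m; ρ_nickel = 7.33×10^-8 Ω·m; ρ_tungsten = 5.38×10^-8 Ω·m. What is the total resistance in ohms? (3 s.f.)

Seg 1: A = π(d/2)² = π(5.5500e-05 m)² = 9.677e-09 m²
R_1 = (1.07×10^-7)(0.121)/(9.677e-09) = 1.338 Ω
Seg 2: A = πr² = π(3.2500e-05 m)² = 3.318e-09 m²
R_2 = (7.33×10^-8)(2.72)/(3.318e-09) = 60.08 Ω
Seg 3: A = πr² = π(1.6500e-05 m)² = 8.553e-10 m²
R_3 = (5.38×10^-8)(0.268)/(8.553e-10) = 16.86 Ω
R_total = R_1 + R_2 + R_3 = 78.3 Ω

78.3 Ω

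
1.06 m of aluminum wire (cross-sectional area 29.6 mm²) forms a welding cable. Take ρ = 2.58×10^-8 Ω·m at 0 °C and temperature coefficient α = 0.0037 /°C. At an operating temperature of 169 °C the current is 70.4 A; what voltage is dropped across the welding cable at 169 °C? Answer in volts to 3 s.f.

A = 29.6 mm² = 2.960e-05 m²
R₍0₎ = ρL/A = (2.58×10^-8)(1.06)/(2.960e-05) = 9.239×10^-4 Ω
R₍169₎ = R₍0₎(1 + αΔT) = 9.239×10^-4 × (1 + 0.0037×169) = 0.001502 Ω
V = IR = 70.4 × 0.001502 = 0.106 V

0.106 V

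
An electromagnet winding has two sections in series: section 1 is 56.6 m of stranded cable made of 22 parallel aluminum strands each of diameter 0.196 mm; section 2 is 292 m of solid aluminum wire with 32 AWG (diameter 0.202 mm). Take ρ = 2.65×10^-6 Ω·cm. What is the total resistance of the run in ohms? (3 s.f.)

244 Ω

ρ = 2.65×10^-6 Ω·cm = 2.65×10^-8 Ω·m
Section 1: A_strand = π(9.8000e-05)² = 3.017e-08 m²; R₁ = ρL/(N·A_s) = (2.65×10^-8)(56.6)/(22×3.017e-08) = 2.26 Ω
Section 2: A = π(0.202/2 mm)² = π(1.0100e-04 m)² = 3.205e-08 m²
R₂ = (2.65×10^-8)(292)/(3.205e-08) = 241.5 Ω
R = R₁ + R₂ = 244 Ω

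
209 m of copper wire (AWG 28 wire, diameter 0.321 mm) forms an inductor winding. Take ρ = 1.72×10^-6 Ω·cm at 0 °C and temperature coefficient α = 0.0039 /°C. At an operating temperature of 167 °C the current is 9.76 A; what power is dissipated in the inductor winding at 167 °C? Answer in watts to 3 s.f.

ρ = 1.72×10^-6 Ω·cm = 1.72×10^-8 Ω·m
A = π(0.321/2 mm)² = π(1.6050e-04 m)² = 8.093e-08 m²
R₍0₎ = ρL/A = (1.72×10^-8)(209)/(8.093e-08) = 44.42 Ω
R₍167₎ = R₍0₎(1 + αΔT) = 44.42 × (1 + 0.0039×167) = 73.35 Ω
P = I²R = (9.76)² × 73.35 = 6990 W

6990 W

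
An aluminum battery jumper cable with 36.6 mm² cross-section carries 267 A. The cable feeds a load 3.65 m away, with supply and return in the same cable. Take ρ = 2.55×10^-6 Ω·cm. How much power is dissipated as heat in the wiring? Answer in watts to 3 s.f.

363 W

ρ = 2.55×10^-6 Ω·cm = 2.55×10^-8 Ω·m
A = 36.6 mm² = 3.660e-05 m²
Total conductor length (both ways) L = 2 × 3.65 = 7.3 m
R = ρL/A = (2.55×10^-8)(7.3)/(3.660e-05) = 0.005086 Ω
P = I²R = (267)² × 0.005086 = 363 W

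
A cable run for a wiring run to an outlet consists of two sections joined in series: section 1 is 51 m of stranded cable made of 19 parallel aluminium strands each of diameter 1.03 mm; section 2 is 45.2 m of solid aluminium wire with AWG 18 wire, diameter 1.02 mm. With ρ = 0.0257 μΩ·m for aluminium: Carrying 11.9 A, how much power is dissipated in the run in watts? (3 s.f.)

ρ = 0.0257 μΩ·m = 2.57×10^-8 Ω·m
Section 1: A_strand = π(5.1500e-04)² = 8.332e-07 m²; R₁ = ρL/(N·A_s) = (2.57×10^-8)(51)/(19×8.332e-07) = 0.08279 Ω
Section 2: A = π(1.02/2 mm)² = π(5.1000e-04 m)² = 8.171e-07 m²
R₂ = (2.57×10^-8)(45.2)/(8.171e-07) = 1.422 Ω
R = R₁ + R₂ = 1.504 Ω
P = I²R = (11.9)² × 1.504 = 213 W

213 W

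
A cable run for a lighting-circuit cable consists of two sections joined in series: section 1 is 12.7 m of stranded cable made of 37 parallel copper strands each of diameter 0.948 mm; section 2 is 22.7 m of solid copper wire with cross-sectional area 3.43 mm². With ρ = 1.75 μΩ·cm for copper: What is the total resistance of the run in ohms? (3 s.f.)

ρ = 1.75 μΩ·cm = 1.75×10^-8 Ω·m
Section 1: A_strand = π(4.7400e-04)² = 7.058e-07 m²; R₁ = ρL/(N·A_s) = (1.75×10^-8)(12.7)/(37×7.058e-07) = 0.00851 Ω
Section 2: A = 3.43 mm² = 3.430e-06 m²
R₂ = (1.75×10^-8)(22.7)/(3.430e-06) = 0.1158 Ω
R = R₁ + R₂ = 0.124 Ω

0.124 Ω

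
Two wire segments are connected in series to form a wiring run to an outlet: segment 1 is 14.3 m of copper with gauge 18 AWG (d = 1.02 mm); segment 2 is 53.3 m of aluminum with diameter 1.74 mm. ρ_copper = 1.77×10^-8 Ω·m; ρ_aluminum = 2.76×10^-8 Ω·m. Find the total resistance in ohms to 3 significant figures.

Segment 1: A = π(1.02/2 mm)² = π(5.1000e-04 m)² = 8.171e-07 m²
R₁ = ρL/A = (1.77×10^-8)(14.3)/(8.171e-07) = 0.3098 Ω
Segment 2: A = π(d/2)² = π(8.7000e-04 m)² = 2.378e-06 m²
R₂ = (2.76×10^-8)(53.3)/(2.378e-06) = 0.6187 Ω
R = R₁ + R₂ = 0.928 Ω

0.928 Ω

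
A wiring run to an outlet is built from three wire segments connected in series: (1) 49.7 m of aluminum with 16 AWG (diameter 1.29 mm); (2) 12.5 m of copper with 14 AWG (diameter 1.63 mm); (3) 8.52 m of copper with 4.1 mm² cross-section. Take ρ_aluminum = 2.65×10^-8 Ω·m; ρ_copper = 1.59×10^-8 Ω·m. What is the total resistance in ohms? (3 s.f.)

Seg 1: A = π(1.29/2 mm)² = π(6.4500e-04 m)² = 1.307e-06 m²
R_1 = (2.65×10^-8)(49.7)/(1.307e-06) = 1.008 Ω
Seg 2: A = π(1.63/2 mm)² = π(8.1500e-04 m)² = 2.087e-06 m²
R_2 = (1.59×10^-8)(12.5)/(2.087e-06) = 0.09524 Ω
Seg 3: A = 4.1 mm² = 4.100e-06 m²
R_3 = (1.59×10^-8)(8.52)/(4.100e-06) = 0.03304 Ω
R_total = R_1 + R_2 + R_3 = 1.14 Ω

1.14 Ω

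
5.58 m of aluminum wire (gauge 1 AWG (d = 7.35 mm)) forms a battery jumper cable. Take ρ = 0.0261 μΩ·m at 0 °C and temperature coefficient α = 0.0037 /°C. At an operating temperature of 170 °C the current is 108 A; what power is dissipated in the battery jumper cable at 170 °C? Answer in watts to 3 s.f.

ρ = 0.0261 μΩ·m = 2.61×10^-8 Ω·m
A = π(7.35/2 mm)² = π(3.6750e-03 m)² = 4.243e-05 m²
R₍0₎ = ρL/A = (2.61×10^-8)(5.58)/(4.243e-05) = 0.003432 Ω
R₍170₎ = R₍0₎(1 + αΔT) = 0.003432 × (1 + 0.0037×170) = 0.005592 Ω
P = I²R = (108)² × 0.005592 = 65.2 W

65.2 W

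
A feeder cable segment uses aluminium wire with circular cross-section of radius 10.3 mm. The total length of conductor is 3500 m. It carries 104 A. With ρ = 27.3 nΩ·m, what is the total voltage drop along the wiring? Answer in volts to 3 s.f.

29.8 V

ρ = 27.3 nΩ·m = 2.73×10^-8 Ω·m
A = πr² = π(1.0300e-02 m)² = 3.333e-04 m²
R = ρL/A = (2.73×10^-8)(3500)/(3.333e-04) = 0.2867 Ω
V = IR = 104 × 0.2867 = 29.8 V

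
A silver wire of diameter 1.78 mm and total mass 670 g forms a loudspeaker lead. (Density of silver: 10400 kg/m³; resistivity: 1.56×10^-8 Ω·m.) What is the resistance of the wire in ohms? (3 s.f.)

0.162 Ω

A = π(d/2)² = π(8.9000e-04 m)² = 2.4885e-06 m²
L = m/(density·A) = 0.67/(10400×2.4885e-06) = 25.89 m
R = ρL/A = (1.56×10^-8)(25.89)/(2.4885e-06) = 0.162 Ω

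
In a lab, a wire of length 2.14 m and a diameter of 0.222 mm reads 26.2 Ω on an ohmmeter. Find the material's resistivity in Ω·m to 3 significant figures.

4.74×10^-7 Ω·m

A = π(d/2)² = π(1.1100e-04 m)² = 3.871e-08 m²
ρ = RA/L = (26.2)(3.871e-08)/(2.14) = 4.74×10^-7 Ω·m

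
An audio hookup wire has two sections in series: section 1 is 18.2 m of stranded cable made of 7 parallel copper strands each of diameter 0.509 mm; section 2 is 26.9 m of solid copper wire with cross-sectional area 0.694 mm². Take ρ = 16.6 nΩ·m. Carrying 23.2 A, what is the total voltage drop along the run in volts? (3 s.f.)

ρ = 16.6 nΩ·m = 1.66×10^-8 Ω·m
Section 1: A_strand = π(2.5450e-04)² = 2.035e-07 m²; R₁ = ρL/(N·A_s) = (1.66×10^-8)(18.2)/(7×2.035e-07) = 0.2121 Ω
Section 2: A = 0.694 mm² = 6.940e-07 m²
R₂ = (1.66×10^-8)(26.9)/(6.940e-07) = 0.6434 Ω
R = R₁ + R₂ = 0.8555 Ω
V = IR = 23.2 × 0.8555 = 19.8 V

19.8 V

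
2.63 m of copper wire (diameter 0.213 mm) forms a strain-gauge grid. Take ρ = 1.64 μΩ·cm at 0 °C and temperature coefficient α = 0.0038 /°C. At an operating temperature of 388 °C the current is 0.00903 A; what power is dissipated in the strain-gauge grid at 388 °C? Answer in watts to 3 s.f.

ρ = 1.64 μΩ·cm = 1.64×10^-8 Ω·m
A = π(d/2)² = π(1.0650e-04 m)² = 3.563e-08 m²
R₍0₎ = ρL/A = (1.64×10^-8)(2.63)/(3.563e-08) = 1.21 Ω
R₍388₎ = R₍0₎(1 + αΔT) = 1.21 × (1 + 0.0038×388) = 2.995 Ω
P = I²R = (0.00903)² × 2.995 = 2.44×10^-4 W

2.44×10^-4 W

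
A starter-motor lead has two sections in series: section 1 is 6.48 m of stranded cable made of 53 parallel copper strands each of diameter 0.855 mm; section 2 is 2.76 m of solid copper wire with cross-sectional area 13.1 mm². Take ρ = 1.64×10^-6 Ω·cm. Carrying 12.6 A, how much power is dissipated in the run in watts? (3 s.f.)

ρ = 1.64×10^-6 Ω·cm = 1.64×10^-8 Ω·m
Section 1: A_strand = π(4.2750e-04)² = 5.741e-07 m²; R₁ = ρL/(N·A_s) = (1.64×10^-8)(6.48)/(53×5.741e-07) = 0.003492 Ω
Section 2: A = 13.1 mm² = 1.310e-05 m²
R₂ = (1.64×10^-8)(2.76)/(1.310e-05) = 0.003455 Ω
R = R₁ + R₂ = 0.006948 Ω
P = I²R = (12.6)² × 0.006948 = 1.10 W

1.10 W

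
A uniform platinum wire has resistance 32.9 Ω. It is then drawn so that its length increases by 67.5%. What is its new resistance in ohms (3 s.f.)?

92.3 Ω

k = 1 + 67.5/100 = 1.675; volume constant ⇒ A' = A/k, so R' = k²R.
R' = 2.806 × 32.9 = 92.3 Ω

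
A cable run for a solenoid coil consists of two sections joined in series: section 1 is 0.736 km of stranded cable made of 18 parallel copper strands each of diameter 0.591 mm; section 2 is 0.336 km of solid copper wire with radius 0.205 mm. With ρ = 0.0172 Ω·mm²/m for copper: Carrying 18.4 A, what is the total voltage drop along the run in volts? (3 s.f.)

853 V

ρ = 0.0172 Ω·mm²/m = 1.72×10^-8 Ω·m
Section 1: A_strand = π(2.9550e-04)² = 2.743e-07 m²; R₁ = ρL/(N·A_s) = (1.72×10^-8)(736)/(18×2.743e-07) = 2.564 Ω
Section 2: A = πr² = π(2.0500e-04 m)² = 1.320e-07 m²
R₂ = (1.72×10^-8)(336)/(1.320e-07) = 43.77 Ω
R = R₁ + R₂ = 46.34 Ω
V = IR = 18.4 × 46.34 = 853 V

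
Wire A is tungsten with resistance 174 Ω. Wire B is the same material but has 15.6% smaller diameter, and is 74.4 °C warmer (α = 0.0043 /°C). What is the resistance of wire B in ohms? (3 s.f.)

322 Ω

R ∝ ρL/d² with ρ ∝ (1+αΔT), so R_B/R_A = (1 − 15.6/100)⁻² × (1 + 0.0043×74.4)
= 1.404 × 1.32 = 1.853
R_B = 1.853 × 174 = 322 Ω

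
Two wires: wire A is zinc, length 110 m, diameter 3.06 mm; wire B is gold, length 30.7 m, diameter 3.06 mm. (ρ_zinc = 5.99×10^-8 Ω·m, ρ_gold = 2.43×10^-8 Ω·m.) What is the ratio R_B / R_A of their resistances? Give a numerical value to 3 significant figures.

R ∝ ρL/d², so R_B/R_A = (ρ_B/ρ_A) × (L_B/L_A)
= (2.43×10^-8/5.99×10^-8) × (30.7/110) = 0.113

0.113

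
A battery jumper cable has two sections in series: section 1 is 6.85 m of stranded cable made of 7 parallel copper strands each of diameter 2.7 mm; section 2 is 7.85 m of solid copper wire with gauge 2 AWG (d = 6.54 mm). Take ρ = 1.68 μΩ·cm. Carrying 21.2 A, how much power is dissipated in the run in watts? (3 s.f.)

3.05 W

ρ = 1.68 μΩ·cm = 1.68×10^-8 Ω·m
Section 1: A_strand = π(1.3500e-03)² = 5.726e-06 m²; R₁ = ρL/(N·A_s) = (1.68×10^-8)(6.85)/(7×5.726e-06) = 0.002871 Ω
Section 2: A = π(6.54/2 mm)² = π(3.2700e-03 m)² = 3.359e-05 m²
R₂ = (1.68×10^-8)(7.85)/(3.359e-05) = 0.003926 Ω
R = R₁ + R₂ = 0.006797 Ω
P = I²R = (21.2)² × 0.006797 = 3.05 W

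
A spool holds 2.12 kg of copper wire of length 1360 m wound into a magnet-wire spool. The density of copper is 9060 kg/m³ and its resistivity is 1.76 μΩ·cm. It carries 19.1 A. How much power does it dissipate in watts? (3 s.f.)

50800 W

ρ = 1.76 μΩ·cm = 1.76×10^-8 Ω·m
A = m/(density·L) = 2.12/(9060×1360) = 1.7206e-07 m²
R = ρL/A = (1.76×10^-8)(1360)/(1.7206e-07) = 139.1 Ω
P = I²R = (19.1)² × 139.1 = 50800 W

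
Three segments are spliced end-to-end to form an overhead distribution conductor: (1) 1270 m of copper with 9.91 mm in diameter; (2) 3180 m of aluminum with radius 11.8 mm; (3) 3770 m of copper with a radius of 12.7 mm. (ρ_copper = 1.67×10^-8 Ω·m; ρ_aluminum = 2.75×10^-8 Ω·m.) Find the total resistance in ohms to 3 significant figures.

Seg 1: A = π(d/2)² = π(4.9550e-03 m)² = 7.713e-05 m²
R_1 = (1.67×10^-8)(1270)/(7.713e-05) = 0.275 Ω
Seg 2: A = πr² = π(1.1800e-02 m)² = 4.374e-04 m²
R_2 = (2.75×10^-8)(3180)/(4.374e-04) = 0.1999 Ω
Seg 3: A = πr² = π(1.2700e-02 m)² = 5.067e-04 m²
R_3 = (1.67×10^-8)(3770)/(5.067e-04) = 0.1243 Ω
R_total = R_1 + R_2 + R_3 = 0.599 Ω

0.599 Ω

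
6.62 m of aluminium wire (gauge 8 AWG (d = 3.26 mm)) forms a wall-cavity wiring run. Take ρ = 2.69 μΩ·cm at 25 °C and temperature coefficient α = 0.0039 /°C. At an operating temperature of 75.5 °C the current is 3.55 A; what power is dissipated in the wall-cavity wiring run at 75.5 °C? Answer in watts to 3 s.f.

ρ = 2.69 μΩ·cm = 2.69×10^-8 Ω·m
A = π(3.26/2 mm)² = π(1.6300e-03 m)² = 8.347e-06 m²
R₍25₎ = ρL/A = (2.69×10^-8)(6.62)/(8.347e-06) = 0.02133 Ω
R₍75.5₎ = R₍25₎(1 + αΔT) = 0.02133 × (1 + 0.0039×50.5) = 0.02554 Ω
P = I²R = (3.55)² × 0.02554 = 0.322 W

0.322 W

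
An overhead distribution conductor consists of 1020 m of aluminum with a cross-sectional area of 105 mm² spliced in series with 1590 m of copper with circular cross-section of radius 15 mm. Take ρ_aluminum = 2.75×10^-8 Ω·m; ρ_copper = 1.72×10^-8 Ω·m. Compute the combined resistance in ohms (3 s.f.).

Segment 1: A = 105 mm² = 1.050e-04 m²
R₁ = ρL/A = (2.75×10^-8)(1020)/(1.050e-04) = 0.2671 Ω
Segment 2: A = πr² = π(1.5000e-02 m)² = 7.069e-04 m²
R₂ = (1.72×10^-8)(1590)/(7.069e-04) = 0.03869 Ω
R = R₁ + R₂ = 0.306 Ω

0.306 Ω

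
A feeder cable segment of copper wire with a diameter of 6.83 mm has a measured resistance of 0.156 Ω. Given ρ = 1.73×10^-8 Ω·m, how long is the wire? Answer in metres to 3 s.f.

A = π(d/2)² = π(3.4150e-03 m)² = 3.664e-05 m²
L = RA/ρ = (0.156)(3.664e-05)/(1.73×10^-8) = 330 m

330 m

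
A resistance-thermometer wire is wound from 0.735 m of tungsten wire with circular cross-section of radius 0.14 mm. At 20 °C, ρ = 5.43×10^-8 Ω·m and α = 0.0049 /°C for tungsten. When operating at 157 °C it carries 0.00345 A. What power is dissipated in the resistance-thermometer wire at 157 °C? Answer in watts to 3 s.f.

A = πr² = π(1.4000e-04 m)² = 6.158e-08 m²
R₍20₎ = ρL/A = (5.43×10^-8)(0.735)/(6.158e-08) = 0.6482 Ω
R₍157₎ = R₍20₎(1 + αΔT) = 0.6482 × (1 + 0.0049×137) = 1.083 Ω
P = I²R = (0.00345)² × 1.083 = 1.29×10^-5 W

1.29×10^-5 W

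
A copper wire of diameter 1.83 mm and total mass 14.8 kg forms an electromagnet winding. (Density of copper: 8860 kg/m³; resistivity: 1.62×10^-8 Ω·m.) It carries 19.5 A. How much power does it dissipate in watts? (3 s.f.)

1490 W

A = π(d/2)² = π(9.1500e-04 m)² = 2.6302e-06 m²
L = m/(density·A) = 14.8/(8860×2.6302e-06) = 635.1 m
R = ρL/A = (1.62×10^-8)(635.1)/(2.6302e-06) = 3.912 Ω
P = I²R = (19.5)² × 3.912 = 1490 W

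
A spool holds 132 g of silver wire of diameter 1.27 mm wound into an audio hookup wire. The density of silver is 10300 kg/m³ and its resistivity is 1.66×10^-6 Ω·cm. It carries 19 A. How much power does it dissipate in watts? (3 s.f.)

ρ = 1.66×10^-6 Ω·cm = 1.66×10^-8 Ω·m
A = π(d/2)² = π(6.3500e-04 m)² = 1.2668e-06 m²
L = m/(density·A) = 0.132/(10300×1.2668e-06) = 10.12 m
R = ρL/A = (1.66×10^-8)(10.12)/(1.2668e-06) = 0.1326 Ω
P = I²R = (19)² × 0.1326 = 47.9 W

47.9 W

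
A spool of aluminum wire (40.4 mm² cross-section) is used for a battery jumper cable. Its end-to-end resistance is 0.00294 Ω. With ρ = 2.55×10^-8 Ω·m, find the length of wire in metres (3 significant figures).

4.66 m

A = 40.4 mm² = 4.040e-05 m²
L = RA/ρ = (0.00294)(4.040e-05)/(2.55×10^-8) = 4.66 m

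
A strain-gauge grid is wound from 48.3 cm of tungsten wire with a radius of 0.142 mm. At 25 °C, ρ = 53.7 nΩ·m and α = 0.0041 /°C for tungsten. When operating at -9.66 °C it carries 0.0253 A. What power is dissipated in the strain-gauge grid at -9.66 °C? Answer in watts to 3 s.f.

2.25×10^-4 W

ρ = 53.7 nΩ·m = 5.37×10^-8 Ω·m
A = πr² = π(1.4200e-04 m)² = 6.335e-08 m²
R₍25₎ = ρL/A = (5.37×10^-8)(0.483)/(6.335e-08) = 0.4094 Ω
R₍-9.66₎ = R₍25₎(1 + αΔT) = 0.4094 × (1 + 0.0041×-34.7) = 0.3513 Ω
P = I²R = (0.0253)² × 0.3513 = 2.25×10^-4 W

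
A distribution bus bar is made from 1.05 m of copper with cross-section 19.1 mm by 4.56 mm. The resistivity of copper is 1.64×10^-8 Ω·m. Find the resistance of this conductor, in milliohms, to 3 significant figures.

A = 19.1 × 4.56 mm² = 87.1 mm² = 8.710e-05 m²
R = ρL/A = (1.64×10^-8)(1.05 m)/(8.710e-05 m²) = 0.198 mΩ

0.198 mΩ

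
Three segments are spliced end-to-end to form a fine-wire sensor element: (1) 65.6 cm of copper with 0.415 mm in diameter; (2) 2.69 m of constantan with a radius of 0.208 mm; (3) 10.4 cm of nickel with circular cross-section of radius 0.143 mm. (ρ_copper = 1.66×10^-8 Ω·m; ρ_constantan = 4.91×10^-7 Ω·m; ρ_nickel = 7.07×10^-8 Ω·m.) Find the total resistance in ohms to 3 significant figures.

Seg 1: A = π(d/2)² = π(2.0750e-04 m)² = 1.353e-07 m²
R_1 = (1.66×10^-8)(0.656)/(1.353e-07) = 0.08051 Ω
Seg 2: A = πr² = π(2.0800e-04 m)² = 1.359e-07 m²
R_2 = (4.91×10^-7)(2.69)/(1.359e-07) = 9.718 Ω
Seg 3: A = πr² = π(1.4300e-04 m)² = 6.424e-08 m²
R_3 = (7.07×10^-8)(0.104)/(6.424e-08) = 0.1145 Ω
R_total = R_1 + R_2 + R_3 = 9.91 Ω

9.91 Ω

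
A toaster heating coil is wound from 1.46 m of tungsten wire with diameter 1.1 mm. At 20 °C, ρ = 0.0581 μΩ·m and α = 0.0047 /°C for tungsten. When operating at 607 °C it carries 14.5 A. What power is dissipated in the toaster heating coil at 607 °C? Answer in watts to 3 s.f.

ρ = 0.0581 μΩ·m = 5.81×10^-8 Ω·m
A = π(d/2)² = π(5.5000e-04 m)² = 9.503e-07 m²
R₍20₎ = ρL/A = (5.81×10^-8)(1.46)/(9.503e-07) = 0.08926 Ω
R₍607₎ = R₍20₎(1 + αΔT) = 0.08926 × (1 + 0.0047×587) = 0.3355 Ω
P = I²R = (14.5)² × 0.3355 = 70.5 W

70.5 W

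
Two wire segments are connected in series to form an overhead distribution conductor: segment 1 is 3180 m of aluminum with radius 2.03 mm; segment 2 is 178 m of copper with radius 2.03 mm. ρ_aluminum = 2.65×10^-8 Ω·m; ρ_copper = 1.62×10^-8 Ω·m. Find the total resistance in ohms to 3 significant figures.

6.73 Ω

Segment 1: A = πr² = π(2.0300e-03 m)² = 1.295e-05 m²
R₁ = ρL/A = (2.65×10^-8)(3180)/(1.295e-05) = 6.509 Ω
R₂ = (1.62×10^-8)(178)/(1.295e-05) = 0.2227 Ω
R = R₁ + R₂ = 6.73 Ω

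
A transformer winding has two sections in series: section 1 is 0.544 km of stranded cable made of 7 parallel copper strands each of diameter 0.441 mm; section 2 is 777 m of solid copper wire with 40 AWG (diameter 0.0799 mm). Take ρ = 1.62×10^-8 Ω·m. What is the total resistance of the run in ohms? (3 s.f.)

Section 1: A_strand = π(2.2050e-04)² = 1.527e-07 m²; R₁ = ρL/(N·A_s) = (1.62×10^-8)(544)/(7×1.527e-07) = 8.242 Ω
Section 2: A = π(0.0799/2 mm)² = π(3.9950e-05 m)² = 5.014e-09 m²
R₂ = (1.62×10^-8)(777)/(5.014e-09) = 2510 Ω
R = R₁ + R₂ = 2520 Ω

2520 Ω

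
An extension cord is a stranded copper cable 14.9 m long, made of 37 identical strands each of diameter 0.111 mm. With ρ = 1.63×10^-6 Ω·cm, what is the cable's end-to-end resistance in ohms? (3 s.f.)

ρ = 1.63×10^-6 Ω·cm = 1.63×10^-8 Ω·m
A_strand = π(5.5500e-05 m)² = 9.677e-09 m²
R_strand = ρL/A = (1.63×10^-8)(14.9)/(9.677e-09) = 25.1 Ω
R_total = R_strand/N = 25.1/37 = 0.678 Ω

0.678 Ω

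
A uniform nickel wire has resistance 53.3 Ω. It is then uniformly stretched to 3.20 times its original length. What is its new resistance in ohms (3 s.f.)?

546 Ω

Volume constant ⇒ A' = A/k with k = 3.2. R' = ρ(kL)/(A/k) = k²R.
R' = 10.24 × 53.3 = 546 Ω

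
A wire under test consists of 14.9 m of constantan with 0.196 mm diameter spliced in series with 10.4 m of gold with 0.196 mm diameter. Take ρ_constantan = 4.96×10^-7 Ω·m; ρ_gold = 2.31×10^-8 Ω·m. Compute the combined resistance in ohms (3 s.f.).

Segment 1: A = π(d/2)² = π(9.8000e-05 m)² = 3.017e-08 m²
R₁ = ρL/A = (4.96×10^-7)(14.9)/(3.017e-08) = 244.9 Ω
R₂ = (2.31×10^-8)(10.4)/(3.017e-08) = 7.962 Ω
R = R₁ + R₂ = 253 Ω

253 Ω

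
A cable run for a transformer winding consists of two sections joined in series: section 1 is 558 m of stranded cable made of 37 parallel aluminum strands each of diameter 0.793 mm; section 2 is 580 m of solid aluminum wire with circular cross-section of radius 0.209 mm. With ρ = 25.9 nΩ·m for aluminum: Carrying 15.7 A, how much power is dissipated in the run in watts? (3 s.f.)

ρ = 25.9 nΩ·m = 2.59×10^-8 Ω·m
Section 1: A_strand = π(3.9650e-04)² = 4.939e-07 m²; R₁ = ρL/(N·A_s) = (2.59×10^-8)(558)/(37×4.939e-07) = 0.7909 Ω
Section 2: A = πr² = π(2.0900e-04 m)² = 1.372e-07 m²
R₂ = (2.59×10^-8)(580)/(1.372e-07) = 109.5 Ω
R = R₁ + R₂ = 110.3 Ω
P = I²R = (15.7)² × 110.3 = 27200 W

27200 W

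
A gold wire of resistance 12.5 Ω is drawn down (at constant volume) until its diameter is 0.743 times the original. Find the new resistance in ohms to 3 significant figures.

Volume constant ⇒ L' = L/r² with r = 0.743. R' = ρL'/A' = ρ(L/r²)/(πr²d₀²/4) = R/r⁴.
R' = 3.281 × 12.5 = 41.0 Ω

41.0 Ω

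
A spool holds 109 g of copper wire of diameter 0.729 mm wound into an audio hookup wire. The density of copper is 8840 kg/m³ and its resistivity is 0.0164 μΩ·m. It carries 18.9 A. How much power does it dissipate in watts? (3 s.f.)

415 W

ρ = 0.0164 μΩ·m = 1.64×10^-8 Ω·m
A = π(d/2)² = π(3.6450e-04 m)² = 4.1739e-07 m²
L = m/(density·A) = 0.109/(8840×4.1739e-07) = 29.54 m
R = ρL/A = (1.64×10^-8)(29.54)/(4.1739e-07) = 1.161 Ω
P = I²R = (18.9)² × 1.161 = 415 W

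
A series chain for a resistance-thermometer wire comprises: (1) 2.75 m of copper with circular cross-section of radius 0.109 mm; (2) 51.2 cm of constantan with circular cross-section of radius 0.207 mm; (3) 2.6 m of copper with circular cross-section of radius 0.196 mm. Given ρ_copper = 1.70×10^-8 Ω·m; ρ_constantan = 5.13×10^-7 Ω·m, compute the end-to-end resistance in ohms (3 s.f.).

3.57 Ω

Seg 1: A = πr² = π(1.0900e-04 m)² = 3.733e-08 m²
R_1 = (1.70×10^-8)(2.75)/(3.733e-08) = 1.253 Ω
Seg 2: A = πr² = π(2.0700e-04 m)² = 1.346e-07 m²
R_2 = (5.13×10^-7)(0.512)/(1.346e-07) = 1.951 Ω
Seg 3: A = πr² = π(1.9600e-04 m)² = 1.207e-07 m²
R_3 = (1.70×10^-8)(2.6)/(1.207e-07) = 0.3662 Ω
R_total = R_1 + R_2 + R_3 = 3.57 Ω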